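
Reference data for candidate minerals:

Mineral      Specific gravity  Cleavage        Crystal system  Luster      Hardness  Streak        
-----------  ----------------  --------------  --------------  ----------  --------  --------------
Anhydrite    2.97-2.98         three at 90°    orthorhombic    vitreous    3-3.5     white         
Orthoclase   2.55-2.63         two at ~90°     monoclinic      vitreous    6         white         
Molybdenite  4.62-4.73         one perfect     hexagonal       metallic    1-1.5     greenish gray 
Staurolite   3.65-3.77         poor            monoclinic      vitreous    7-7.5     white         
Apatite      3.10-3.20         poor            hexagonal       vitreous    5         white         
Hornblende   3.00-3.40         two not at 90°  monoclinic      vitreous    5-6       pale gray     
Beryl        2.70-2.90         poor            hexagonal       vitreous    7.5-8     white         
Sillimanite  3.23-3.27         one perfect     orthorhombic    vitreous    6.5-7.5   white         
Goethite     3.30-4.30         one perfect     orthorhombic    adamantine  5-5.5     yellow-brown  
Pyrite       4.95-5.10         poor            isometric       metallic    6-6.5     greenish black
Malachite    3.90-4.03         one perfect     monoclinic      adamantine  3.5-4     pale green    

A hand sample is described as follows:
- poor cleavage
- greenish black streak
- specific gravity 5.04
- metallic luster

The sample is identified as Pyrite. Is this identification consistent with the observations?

Poor cleavage — agrees with Pyrite (cleavage poor).
Greenish black streak — agrees with Pyrite (greenish black streak).
Specific gravity 5.04 — agrees with Pyrite (SG 4.95-5.10).
Metallic luster — agrees with Pyrite (metallic luster).
Every observed property is compatible with the reference values for Pyrite.

Consistent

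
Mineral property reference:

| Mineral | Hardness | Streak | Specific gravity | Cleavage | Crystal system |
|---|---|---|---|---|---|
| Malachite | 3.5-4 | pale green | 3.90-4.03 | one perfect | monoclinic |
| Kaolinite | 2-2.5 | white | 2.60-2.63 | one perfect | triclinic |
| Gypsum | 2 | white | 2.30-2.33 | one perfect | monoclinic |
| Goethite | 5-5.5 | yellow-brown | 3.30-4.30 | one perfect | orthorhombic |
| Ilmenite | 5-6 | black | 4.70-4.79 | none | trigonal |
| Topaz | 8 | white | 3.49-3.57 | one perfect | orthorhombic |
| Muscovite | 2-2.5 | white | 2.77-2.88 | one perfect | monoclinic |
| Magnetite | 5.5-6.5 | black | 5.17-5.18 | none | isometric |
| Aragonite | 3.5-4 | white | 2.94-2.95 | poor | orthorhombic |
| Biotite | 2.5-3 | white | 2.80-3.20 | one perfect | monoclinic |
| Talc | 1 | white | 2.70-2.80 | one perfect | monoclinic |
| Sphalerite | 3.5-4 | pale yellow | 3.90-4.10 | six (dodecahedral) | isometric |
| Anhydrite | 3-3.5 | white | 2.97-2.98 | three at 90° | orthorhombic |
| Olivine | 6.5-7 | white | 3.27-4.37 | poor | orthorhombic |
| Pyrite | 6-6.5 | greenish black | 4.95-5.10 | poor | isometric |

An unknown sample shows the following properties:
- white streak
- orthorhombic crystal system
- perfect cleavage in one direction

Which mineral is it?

Topaz

White streak excludes Malachite, Goethite, Ilmenite, Magnetite, Sphalerite, Pyrite.
Orthorhombic crystal system: only Topaz, Aragonite, Anhydrite, Olivine remain.
Perfect cleavage in one direction: leaves Topaz.
The only mineral consistent with every observation is Topaz.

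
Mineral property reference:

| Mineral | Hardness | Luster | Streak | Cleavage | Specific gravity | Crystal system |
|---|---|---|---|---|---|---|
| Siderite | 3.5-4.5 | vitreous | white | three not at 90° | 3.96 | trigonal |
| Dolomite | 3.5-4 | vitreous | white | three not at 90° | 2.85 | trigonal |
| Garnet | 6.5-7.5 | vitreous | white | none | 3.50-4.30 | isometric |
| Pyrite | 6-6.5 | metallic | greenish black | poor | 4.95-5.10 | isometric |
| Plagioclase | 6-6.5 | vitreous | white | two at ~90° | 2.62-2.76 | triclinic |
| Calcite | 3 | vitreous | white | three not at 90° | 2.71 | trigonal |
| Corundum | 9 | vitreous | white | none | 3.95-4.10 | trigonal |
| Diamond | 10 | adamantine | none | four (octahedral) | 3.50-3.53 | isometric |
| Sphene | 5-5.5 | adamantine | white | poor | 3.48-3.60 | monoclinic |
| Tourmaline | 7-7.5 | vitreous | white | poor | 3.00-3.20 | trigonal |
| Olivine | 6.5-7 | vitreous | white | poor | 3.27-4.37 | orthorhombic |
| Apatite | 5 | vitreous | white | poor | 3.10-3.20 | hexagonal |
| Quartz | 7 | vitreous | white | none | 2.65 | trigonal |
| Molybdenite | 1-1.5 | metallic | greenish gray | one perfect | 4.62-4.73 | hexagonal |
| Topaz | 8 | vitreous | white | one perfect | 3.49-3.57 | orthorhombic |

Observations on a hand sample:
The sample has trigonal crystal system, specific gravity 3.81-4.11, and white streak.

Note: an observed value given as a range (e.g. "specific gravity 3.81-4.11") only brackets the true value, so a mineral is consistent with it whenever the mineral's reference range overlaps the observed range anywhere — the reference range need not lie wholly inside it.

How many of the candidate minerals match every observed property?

2

Trigonal crystal system: only Siderite, Dolomite, Calcite, Corundum, Tourmaline, Quartz remain.
Specific gravity 3.81-4.11: narrows the field to Siderite, Corundum.
White streak: consistent with all remaining minerals.
Consistent with every observation: Corundum, Siderite.
That is 2 minerals.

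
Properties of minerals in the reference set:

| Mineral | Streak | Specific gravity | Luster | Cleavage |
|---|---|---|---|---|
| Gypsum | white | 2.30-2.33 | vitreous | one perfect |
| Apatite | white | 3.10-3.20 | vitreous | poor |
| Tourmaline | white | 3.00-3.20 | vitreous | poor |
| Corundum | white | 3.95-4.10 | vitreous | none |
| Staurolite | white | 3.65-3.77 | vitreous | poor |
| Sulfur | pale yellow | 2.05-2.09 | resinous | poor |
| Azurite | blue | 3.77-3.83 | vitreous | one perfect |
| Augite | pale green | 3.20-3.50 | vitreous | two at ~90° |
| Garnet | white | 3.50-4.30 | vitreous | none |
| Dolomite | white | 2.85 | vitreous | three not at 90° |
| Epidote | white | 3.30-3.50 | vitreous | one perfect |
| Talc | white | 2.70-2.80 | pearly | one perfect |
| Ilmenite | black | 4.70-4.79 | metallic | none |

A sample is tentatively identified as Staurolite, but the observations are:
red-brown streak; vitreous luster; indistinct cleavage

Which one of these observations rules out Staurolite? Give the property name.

streak

Red-brown streak: Staurolite has white streak — does not match.
Vitreous luster: Staurolite has vitreous luster — within range.
Indistinct cleavage: Staurolite has cleavage poor — within range.
The streak is the one property that does not fit.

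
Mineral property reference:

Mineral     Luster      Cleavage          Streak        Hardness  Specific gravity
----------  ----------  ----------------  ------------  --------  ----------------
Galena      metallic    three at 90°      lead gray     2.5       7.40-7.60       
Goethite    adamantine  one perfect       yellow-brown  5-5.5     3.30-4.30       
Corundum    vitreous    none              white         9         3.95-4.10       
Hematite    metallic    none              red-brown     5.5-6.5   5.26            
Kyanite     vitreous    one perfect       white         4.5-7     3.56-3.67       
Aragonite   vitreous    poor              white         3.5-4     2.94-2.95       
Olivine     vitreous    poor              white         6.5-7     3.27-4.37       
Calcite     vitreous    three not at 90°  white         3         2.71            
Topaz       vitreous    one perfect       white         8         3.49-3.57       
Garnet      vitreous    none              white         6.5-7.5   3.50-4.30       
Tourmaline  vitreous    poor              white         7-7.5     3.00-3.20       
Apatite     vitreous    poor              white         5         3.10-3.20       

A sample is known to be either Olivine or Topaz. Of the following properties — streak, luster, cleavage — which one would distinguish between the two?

cleavage

Streak: both white — identical.
Luster: both vitreous — identical.
Cleavage: Olivine poor, Topaz one perfect — distinct.
Of the listed properties, cleavage is the one that separates them.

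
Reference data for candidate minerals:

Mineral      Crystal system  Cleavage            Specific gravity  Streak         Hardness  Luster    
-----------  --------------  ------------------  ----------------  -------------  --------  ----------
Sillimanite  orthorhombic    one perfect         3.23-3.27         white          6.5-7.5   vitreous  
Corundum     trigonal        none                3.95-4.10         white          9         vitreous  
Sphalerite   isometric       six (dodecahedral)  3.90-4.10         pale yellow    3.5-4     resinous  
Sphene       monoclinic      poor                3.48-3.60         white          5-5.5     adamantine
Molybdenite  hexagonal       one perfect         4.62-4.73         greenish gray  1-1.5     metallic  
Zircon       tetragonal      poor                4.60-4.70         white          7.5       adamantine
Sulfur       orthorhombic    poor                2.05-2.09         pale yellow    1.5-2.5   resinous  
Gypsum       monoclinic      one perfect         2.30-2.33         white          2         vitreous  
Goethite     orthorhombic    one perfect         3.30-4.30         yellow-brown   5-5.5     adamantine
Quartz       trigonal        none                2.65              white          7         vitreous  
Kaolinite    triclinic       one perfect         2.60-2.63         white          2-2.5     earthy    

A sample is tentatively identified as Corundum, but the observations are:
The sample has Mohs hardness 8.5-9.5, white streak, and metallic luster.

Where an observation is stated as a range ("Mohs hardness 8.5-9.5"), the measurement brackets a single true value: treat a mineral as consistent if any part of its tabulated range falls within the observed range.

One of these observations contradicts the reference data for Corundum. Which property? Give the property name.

luster

Mohs hardness 8.5-9.5: Corundum has hardness 9 — matches.
White streak: Corundum has white streak — matches.
Metallic luster: Corundum has vitreous luster — does not match.
The luster is the one property that does not fit.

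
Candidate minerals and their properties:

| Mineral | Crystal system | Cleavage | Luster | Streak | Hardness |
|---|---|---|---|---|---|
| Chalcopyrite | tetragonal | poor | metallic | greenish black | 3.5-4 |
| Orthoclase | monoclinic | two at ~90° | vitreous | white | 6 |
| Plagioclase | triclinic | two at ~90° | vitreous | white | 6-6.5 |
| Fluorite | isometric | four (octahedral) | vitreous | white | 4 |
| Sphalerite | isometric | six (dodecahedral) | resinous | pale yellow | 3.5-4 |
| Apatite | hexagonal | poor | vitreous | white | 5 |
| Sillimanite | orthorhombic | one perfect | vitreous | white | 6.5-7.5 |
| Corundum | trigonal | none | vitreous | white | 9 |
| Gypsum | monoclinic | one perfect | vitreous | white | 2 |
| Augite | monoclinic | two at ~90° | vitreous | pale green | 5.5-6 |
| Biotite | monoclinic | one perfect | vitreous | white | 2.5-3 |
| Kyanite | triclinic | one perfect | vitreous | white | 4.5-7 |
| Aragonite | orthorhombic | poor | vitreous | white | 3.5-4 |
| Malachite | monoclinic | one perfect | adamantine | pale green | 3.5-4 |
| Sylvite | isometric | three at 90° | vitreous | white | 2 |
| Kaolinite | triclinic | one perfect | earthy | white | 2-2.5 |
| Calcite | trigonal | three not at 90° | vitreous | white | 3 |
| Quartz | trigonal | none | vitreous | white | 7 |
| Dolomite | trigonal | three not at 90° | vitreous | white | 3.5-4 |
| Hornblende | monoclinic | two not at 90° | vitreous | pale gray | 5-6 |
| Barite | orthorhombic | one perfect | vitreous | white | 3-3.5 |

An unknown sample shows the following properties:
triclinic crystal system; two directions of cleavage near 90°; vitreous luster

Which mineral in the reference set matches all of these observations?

Plagioclase

Triclinic crystal system — narrows the field to Plagioclase, Kyanite, Kaolinite.
Two directions of cleavage near 90° — only Plagioclase remains.
Vitreous luster — no further eliminations.
The only mineral consistent with every observation is Plagioclase.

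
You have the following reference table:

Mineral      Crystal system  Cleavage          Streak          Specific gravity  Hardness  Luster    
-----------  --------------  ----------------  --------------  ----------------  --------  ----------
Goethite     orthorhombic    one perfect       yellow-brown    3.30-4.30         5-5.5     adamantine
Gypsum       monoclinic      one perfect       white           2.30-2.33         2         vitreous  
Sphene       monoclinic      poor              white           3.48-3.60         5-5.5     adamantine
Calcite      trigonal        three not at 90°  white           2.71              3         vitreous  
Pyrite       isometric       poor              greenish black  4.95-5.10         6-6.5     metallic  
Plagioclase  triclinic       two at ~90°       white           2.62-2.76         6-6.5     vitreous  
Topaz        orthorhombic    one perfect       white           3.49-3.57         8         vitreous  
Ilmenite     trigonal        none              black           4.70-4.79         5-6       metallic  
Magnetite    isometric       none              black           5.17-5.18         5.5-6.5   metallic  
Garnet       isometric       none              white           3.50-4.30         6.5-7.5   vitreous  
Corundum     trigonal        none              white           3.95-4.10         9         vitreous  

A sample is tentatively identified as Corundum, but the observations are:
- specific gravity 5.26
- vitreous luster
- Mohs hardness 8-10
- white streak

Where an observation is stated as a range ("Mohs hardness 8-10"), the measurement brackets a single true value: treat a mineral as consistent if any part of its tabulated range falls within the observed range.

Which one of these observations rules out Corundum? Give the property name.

specific gravity

Specific gravity 5.26: Corundum has SG 3.95-4.10 — inconsistent.
Vitreous luster: Corundum has vitreous luster — consistent.
Mohs hardness 8-10: Corundum has hardness 9 — consistent.
White streak: Corundum has white streak — consistent.
Everything matches except the specific gravity.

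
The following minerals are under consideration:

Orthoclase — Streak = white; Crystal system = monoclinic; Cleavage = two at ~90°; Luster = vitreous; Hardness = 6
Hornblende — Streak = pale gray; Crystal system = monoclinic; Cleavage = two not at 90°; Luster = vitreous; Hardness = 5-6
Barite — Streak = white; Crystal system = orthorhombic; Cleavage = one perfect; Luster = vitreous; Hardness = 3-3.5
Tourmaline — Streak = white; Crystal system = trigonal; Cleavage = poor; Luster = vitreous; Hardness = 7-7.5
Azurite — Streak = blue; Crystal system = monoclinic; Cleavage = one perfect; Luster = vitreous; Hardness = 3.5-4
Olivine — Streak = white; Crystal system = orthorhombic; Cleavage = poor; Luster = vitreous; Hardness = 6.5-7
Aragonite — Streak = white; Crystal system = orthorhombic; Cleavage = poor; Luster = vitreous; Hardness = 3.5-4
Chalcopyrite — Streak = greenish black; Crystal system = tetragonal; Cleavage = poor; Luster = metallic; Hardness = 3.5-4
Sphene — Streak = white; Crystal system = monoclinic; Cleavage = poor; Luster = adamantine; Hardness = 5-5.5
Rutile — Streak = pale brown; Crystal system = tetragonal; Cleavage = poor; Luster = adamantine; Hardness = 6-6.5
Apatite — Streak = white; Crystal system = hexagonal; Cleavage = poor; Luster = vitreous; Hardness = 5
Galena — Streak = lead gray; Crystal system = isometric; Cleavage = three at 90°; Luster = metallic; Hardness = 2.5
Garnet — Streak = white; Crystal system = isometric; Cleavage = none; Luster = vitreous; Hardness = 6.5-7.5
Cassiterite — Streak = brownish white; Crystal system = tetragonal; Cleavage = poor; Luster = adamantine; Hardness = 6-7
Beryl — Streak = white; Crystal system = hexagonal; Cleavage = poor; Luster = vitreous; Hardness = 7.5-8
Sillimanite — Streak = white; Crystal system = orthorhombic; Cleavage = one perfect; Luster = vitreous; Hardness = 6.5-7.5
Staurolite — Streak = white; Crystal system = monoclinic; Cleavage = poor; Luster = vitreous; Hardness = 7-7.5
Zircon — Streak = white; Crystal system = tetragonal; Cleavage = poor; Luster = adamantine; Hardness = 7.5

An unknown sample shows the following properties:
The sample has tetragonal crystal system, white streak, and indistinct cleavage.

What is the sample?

Zircon

Tetragonal crystal system — only Chalcopyrite, Rutile, Cassiterite, Zircon remain.
White streak — narrows the field to Zircon.
Indistinct cleavage — consistent with all remaining minerals.
Zircon is the sole remaining match.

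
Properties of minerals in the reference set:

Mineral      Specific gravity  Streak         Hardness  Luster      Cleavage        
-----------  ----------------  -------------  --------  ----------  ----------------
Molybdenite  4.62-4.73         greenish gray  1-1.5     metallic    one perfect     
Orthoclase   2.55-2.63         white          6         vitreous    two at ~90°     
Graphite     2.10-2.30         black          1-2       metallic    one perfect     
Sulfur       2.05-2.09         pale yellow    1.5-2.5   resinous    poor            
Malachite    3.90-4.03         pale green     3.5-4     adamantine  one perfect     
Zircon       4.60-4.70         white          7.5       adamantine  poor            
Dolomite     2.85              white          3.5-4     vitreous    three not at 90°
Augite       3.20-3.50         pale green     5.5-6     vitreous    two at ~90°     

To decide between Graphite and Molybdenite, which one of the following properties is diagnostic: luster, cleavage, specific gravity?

Luster: both metallic — same for both.
Cleavage: both one perfect — same for both.
Specific gravity: Graphite 2.10-2.30, Molybdenite 4.62-4.73 — distinct.
Only specific gravity differs between Graphite and Molybdenite among the listed tests.

specific gravity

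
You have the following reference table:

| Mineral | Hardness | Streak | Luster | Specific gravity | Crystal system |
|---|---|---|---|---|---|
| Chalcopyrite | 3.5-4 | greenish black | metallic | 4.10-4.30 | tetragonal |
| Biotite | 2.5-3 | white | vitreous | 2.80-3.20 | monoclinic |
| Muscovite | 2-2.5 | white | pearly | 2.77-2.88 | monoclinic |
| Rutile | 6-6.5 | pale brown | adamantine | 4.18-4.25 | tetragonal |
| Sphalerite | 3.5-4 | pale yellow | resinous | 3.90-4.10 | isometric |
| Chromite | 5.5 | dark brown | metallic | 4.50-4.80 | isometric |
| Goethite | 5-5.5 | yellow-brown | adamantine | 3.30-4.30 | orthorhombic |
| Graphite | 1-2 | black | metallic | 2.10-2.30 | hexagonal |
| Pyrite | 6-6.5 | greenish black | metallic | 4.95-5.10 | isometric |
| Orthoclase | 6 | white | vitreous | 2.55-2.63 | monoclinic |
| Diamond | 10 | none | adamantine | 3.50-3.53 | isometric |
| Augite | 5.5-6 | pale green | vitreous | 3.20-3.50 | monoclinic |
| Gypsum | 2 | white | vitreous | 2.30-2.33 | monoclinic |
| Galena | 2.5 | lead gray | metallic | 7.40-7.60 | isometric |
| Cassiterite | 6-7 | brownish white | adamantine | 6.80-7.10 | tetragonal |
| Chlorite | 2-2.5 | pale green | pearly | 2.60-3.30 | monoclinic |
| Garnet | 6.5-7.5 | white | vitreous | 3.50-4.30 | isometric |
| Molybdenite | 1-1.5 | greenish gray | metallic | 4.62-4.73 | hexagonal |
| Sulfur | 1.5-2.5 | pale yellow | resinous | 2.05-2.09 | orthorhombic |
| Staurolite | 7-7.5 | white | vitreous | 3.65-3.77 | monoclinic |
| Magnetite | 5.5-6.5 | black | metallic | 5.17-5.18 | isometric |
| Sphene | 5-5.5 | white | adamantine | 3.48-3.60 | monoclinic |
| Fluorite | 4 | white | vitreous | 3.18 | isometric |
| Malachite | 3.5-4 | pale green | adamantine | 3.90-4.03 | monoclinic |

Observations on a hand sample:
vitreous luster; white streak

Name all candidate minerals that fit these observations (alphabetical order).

Vitreous luster: Biotite, Orthoclase, Augite, Gypsum, Garnet, Staurolite, Fluorite remain.
White streak rules out Augite.
Consistent with every observation: Biotite, Fluorite, Garnet, Gypsum, Orthoclase, Staurolite.

Biotite, Fluorite, Garnet, Gypsum, Orthoclase, Staurolite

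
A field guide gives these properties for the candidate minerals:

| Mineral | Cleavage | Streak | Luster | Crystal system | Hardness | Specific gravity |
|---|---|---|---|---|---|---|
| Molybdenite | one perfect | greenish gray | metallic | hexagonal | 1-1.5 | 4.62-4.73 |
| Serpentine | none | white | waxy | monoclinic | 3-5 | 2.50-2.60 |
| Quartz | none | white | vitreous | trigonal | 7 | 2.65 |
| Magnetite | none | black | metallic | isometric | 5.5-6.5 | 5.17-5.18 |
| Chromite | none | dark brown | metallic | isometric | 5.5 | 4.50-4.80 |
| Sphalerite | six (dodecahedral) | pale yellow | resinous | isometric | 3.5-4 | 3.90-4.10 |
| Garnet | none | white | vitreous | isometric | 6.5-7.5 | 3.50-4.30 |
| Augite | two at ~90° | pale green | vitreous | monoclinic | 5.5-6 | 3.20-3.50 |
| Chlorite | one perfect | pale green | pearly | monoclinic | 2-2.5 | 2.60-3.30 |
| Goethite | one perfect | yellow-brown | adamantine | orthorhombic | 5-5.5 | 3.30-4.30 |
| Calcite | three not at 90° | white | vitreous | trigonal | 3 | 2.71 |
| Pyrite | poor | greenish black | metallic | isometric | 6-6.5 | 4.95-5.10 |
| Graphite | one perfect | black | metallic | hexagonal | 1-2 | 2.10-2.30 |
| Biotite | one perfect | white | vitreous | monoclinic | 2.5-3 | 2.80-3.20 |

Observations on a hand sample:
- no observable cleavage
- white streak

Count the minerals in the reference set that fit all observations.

3

No observable cleavage: only Serpentine, Quartz, Magnetite, Chromite, Garnet remain.
White streak is inconsistent with Magnetite, Chromite.
The minerals that satisfy all observations are Garnet, Quartz, Serpentine.
That is 3 minerals.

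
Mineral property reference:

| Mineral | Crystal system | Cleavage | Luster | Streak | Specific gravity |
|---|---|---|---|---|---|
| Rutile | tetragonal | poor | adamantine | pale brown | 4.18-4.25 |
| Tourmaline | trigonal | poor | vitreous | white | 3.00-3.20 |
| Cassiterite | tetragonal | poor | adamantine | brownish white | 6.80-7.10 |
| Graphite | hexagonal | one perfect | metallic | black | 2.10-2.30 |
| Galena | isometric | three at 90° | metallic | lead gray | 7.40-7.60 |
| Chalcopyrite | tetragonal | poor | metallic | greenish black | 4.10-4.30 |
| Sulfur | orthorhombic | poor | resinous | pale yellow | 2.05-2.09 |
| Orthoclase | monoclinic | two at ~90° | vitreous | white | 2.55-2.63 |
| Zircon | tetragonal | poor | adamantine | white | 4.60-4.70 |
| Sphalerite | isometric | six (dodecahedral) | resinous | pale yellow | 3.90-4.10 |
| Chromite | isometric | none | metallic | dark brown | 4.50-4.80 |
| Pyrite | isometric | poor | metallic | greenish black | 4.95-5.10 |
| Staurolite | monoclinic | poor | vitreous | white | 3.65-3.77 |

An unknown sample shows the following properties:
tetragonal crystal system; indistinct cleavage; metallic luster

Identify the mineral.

Tetragonal crystal system: Rutile, Cassiterite, Chalcopyrite, Zircon remain.
Indistinct cleavage: no further eliminations.
Metallic luster: only Chalcopyrite remains.
Only Chalcopyrite satisfies all observations.

Chalcopyrite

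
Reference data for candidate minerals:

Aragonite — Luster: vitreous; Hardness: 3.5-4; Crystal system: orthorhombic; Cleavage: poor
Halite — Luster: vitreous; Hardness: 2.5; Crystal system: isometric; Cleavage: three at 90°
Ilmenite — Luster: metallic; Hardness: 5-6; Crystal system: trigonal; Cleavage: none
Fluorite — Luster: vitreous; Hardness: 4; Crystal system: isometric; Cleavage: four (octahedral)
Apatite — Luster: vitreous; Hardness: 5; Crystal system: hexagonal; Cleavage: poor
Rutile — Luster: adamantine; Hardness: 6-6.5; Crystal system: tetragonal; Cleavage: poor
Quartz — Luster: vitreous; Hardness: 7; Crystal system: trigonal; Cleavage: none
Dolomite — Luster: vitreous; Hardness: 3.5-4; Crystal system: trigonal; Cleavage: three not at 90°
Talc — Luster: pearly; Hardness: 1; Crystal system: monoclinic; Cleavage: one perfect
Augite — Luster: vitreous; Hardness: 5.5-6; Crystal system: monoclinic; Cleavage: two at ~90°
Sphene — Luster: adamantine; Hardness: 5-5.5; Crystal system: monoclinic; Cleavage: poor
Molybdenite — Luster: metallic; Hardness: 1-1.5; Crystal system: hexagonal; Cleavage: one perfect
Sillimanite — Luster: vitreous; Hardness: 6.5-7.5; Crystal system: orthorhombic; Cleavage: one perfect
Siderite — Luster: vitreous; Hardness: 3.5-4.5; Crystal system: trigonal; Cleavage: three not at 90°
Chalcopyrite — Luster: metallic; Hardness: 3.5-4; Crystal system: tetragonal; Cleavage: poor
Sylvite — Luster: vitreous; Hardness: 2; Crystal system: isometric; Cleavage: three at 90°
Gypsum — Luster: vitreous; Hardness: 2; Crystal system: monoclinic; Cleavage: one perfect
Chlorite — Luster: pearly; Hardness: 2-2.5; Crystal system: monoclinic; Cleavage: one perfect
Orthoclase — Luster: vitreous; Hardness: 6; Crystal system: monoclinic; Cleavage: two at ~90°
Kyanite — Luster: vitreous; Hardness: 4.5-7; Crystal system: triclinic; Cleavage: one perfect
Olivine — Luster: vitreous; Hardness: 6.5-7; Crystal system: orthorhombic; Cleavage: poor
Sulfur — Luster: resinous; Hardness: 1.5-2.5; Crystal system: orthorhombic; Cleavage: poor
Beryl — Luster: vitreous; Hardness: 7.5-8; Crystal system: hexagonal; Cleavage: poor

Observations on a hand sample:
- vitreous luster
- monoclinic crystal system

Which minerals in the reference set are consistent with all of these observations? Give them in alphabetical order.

Augite, Gypsum, Orthoclase

Vitreous luster: only Aragonite, Halite, Fluorite, Apatite, Quartz, Dolomite, Augite, Sillimanite, Siderite, Sylvite, Gypsum, Orthoclase, Kyanite, Olivine, Beryl remain.
Monoclinic crystal system: leaves Augite, Gypsum, Orthoclase.
Consistent with every observation: Augite, Gypsum, Orthoclase.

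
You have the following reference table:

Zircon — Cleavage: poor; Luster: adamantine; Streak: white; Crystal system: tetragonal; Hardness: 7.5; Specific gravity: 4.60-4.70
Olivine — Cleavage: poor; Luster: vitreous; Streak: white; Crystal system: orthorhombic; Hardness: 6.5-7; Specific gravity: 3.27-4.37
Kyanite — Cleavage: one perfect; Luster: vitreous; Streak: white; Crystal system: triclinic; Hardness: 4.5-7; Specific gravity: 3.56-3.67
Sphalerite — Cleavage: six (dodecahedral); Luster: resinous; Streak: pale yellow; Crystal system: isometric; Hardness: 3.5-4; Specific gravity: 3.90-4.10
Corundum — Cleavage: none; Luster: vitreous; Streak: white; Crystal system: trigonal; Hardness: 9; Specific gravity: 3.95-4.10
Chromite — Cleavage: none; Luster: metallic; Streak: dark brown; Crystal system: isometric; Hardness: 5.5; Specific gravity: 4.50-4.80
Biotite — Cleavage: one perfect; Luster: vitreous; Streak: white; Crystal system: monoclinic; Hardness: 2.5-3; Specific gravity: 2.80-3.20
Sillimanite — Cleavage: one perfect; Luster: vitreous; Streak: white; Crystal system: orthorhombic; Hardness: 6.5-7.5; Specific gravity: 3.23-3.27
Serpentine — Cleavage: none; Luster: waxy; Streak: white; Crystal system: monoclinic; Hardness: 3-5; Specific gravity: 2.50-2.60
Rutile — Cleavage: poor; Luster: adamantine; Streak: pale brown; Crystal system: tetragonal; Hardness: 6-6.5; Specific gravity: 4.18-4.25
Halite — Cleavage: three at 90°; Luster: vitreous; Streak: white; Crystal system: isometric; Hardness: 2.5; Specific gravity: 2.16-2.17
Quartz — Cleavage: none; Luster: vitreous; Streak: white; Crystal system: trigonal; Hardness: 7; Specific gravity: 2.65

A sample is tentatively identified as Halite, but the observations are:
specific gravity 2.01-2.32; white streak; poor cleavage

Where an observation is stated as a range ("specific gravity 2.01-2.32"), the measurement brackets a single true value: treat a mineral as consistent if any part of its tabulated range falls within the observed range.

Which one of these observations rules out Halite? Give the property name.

cleavage

Specific gravity 2.01-2.32: Halite has SG 2.16-2.17 — consistent.
White streak: Halite has white streak — consistent.
Poor cleavage: Halite has cleavage three at 90° — inconsistent.
Everything matches except the cleavage.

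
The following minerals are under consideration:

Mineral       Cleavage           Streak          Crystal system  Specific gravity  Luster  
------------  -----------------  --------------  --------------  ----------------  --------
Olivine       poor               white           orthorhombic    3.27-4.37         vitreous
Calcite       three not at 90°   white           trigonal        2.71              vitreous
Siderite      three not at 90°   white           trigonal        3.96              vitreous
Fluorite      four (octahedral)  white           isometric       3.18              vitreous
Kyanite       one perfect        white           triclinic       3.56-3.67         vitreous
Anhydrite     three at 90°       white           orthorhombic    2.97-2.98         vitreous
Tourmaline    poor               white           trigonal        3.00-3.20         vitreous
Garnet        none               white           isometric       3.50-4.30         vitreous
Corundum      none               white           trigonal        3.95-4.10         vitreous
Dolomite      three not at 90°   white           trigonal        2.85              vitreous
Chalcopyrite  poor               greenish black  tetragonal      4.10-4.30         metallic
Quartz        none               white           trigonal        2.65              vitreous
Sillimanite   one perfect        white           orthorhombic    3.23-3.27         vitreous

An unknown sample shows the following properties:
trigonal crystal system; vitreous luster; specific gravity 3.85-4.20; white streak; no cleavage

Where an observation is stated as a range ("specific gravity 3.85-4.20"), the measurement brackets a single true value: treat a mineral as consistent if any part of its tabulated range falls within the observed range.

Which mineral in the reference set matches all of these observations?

Corundum

Trigonal crystal system — narrows the field to Calcite, Siderite, Tourmaline, Corundum, Dolomite, Quartz.
Vitreous luster — every remaining candidate is consistent.
Specific gravity 3.85-4.20 — leaves Siderite, Corundum.
White streak — no further eliminations.
No cleavage is inconsistent with Siderite.
The only mineral consistent with every observation is Corundum.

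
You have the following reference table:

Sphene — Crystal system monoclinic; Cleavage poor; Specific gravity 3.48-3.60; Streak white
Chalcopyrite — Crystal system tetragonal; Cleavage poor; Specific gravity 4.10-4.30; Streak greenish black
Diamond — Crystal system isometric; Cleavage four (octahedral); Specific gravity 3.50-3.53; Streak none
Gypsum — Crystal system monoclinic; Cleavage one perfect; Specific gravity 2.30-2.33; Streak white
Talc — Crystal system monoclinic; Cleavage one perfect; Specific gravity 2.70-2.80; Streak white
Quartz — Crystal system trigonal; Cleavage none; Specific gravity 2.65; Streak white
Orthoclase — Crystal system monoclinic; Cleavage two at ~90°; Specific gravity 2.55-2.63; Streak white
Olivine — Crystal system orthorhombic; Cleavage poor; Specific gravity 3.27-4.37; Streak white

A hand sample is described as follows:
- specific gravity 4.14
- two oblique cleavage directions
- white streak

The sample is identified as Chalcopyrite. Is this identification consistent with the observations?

No

Specific gravity 4.14 — matches Chalcopyrite (SG 4.10-4.30).
Two oblique cleavage directions — Chalcopyrite has cleavage poor; which does not match.
White streak — Chalcopyrite has greenish black streak; which does not match.
2 of the observed properties are inconsistent with Chalcopyrite.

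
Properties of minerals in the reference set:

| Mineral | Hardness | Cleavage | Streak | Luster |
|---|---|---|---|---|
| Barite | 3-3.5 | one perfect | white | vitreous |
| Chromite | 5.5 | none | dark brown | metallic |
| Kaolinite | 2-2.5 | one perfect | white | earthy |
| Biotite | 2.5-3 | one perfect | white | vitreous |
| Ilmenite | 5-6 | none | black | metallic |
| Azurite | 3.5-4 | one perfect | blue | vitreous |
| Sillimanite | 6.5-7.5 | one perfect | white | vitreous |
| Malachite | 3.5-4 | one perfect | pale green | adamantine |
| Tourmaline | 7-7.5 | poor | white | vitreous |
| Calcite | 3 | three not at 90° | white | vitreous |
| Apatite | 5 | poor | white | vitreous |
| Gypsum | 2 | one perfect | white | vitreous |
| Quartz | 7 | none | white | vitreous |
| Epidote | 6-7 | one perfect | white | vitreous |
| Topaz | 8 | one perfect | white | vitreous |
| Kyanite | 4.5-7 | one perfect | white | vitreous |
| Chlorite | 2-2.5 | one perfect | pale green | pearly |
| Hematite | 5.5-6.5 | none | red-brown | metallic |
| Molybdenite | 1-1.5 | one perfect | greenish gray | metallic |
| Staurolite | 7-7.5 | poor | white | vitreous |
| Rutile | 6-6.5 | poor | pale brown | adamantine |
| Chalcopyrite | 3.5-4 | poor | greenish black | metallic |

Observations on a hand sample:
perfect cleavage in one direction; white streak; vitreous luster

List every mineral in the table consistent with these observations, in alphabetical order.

Perfect cleavage in one direction: leaves Barite, Kaolinite, Biotite, Azurite, Sillimanite, Malachite, Gypsum, Epidote, Topaz, Kyanite, Chlorite, Molybdenite.
White streak rules out Azurite, Malachite, Chlorite, Molybdenite.
Vitreous luster rules out Kaolinite.
The minerals that satisfy all observations are Barite, Biotite, Epidote, Gypsum, Kyanite, Sillimanite, Topaz.

Barite, Biotite, Epidote, Gypsum, Kyanite, Sillimanite, Topaz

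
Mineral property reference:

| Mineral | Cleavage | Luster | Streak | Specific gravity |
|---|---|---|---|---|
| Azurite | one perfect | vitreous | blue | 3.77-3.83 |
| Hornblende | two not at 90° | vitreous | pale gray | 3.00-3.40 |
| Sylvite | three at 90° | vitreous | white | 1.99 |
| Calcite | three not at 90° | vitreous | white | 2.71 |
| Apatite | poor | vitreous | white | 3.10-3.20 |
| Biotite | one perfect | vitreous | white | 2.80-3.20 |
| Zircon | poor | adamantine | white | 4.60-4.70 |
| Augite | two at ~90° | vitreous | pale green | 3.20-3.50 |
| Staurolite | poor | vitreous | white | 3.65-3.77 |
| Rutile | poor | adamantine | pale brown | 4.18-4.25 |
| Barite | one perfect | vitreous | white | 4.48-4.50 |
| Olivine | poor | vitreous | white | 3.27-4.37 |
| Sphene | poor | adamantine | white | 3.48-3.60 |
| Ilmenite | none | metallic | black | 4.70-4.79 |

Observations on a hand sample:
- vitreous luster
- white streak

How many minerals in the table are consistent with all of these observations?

7

Vitreous luster excludes Zircon, Rutile, Sphene, Ilmenite.
White streak is inconsistent with Azurite, Hornblende, Augite.
The minerals that satisfy all observations are Apatite, Barite, Biotite, Calcite, Olivine, Staurolite, Sylvite.
That is 7 minerals.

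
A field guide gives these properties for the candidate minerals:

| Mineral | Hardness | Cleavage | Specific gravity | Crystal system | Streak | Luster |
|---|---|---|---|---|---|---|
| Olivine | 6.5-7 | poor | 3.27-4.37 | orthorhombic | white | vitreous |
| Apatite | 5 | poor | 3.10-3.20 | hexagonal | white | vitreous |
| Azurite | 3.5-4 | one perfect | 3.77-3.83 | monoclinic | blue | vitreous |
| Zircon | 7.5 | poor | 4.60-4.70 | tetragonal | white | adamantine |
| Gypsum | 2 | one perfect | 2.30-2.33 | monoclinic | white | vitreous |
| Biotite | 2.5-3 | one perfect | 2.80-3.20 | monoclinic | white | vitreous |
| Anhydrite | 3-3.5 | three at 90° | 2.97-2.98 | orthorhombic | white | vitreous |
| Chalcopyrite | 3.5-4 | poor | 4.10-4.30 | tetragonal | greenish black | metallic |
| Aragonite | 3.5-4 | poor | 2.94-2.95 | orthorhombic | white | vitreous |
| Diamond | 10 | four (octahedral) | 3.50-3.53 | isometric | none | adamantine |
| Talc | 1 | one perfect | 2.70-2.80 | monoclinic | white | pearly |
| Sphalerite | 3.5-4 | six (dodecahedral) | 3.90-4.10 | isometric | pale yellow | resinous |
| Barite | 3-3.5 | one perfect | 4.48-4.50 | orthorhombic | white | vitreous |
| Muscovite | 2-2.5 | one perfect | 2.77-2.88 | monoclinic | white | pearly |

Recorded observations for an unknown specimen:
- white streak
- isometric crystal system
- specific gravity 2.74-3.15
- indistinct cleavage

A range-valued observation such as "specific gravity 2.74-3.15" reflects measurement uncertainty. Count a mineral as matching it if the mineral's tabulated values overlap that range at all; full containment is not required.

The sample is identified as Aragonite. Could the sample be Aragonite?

White streak — matches Aragonite (white streak).
Isometric crystal system — Aragonite has orthorhombic system; a mismatch.
Specific gravity 2.74-3.15 — matches Aragonite (SG 2.94-2.95).
Indistinct cleavage — matches Aragonite (cleavage poor).
Crystal system alone is enough to reject Aragonite.

No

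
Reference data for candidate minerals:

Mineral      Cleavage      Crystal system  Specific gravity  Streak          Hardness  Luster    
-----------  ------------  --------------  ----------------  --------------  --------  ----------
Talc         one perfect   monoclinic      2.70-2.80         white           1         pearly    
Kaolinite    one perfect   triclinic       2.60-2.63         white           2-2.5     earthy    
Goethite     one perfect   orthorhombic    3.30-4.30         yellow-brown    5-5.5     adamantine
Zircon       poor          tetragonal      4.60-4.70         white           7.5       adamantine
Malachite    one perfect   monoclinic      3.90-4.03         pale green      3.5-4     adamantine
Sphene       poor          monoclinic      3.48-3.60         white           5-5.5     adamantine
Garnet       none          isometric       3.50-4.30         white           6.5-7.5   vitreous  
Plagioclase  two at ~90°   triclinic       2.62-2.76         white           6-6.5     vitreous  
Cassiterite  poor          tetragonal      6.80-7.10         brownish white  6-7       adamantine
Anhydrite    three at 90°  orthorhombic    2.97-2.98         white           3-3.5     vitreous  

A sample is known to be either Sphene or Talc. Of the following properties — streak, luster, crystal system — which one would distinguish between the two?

luster

Streak: both white — same for both.
Luster: Sphene adamantine, Talc pearly — different.
Crystal system: both monoclinic — same for both.
Of the listed properties, luster is the one that separates them.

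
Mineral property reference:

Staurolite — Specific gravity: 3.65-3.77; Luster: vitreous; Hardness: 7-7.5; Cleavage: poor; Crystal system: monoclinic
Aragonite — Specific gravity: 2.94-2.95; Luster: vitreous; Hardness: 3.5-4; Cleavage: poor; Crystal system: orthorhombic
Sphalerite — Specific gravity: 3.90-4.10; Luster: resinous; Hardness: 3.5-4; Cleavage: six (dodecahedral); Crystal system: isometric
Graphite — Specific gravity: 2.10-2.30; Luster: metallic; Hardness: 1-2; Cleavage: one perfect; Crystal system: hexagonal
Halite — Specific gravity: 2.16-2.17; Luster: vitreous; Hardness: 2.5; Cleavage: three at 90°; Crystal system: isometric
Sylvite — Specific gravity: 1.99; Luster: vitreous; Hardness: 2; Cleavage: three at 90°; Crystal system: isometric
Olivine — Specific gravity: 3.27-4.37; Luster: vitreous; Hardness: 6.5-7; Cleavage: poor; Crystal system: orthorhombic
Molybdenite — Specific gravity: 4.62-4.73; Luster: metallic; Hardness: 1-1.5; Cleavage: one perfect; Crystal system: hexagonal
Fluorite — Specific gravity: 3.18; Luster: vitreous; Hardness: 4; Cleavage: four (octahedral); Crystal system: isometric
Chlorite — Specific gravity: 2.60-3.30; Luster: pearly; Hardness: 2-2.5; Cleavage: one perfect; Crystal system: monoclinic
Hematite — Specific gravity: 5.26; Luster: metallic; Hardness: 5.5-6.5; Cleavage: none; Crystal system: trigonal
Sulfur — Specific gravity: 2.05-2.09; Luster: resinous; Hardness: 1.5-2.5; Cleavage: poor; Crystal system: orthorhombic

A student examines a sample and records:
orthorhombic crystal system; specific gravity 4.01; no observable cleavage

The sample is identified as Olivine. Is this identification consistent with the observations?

Orthorhombic crystal system — fits Olivine (orthorhombic system).
Specific gravity 4.01 — fits Olivine (SG 3.27-4.37).
No observable cleavage — Olivine has cleavage poor; inconsistent.
The cleavage observation rules out Olivine.

Inconsistent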